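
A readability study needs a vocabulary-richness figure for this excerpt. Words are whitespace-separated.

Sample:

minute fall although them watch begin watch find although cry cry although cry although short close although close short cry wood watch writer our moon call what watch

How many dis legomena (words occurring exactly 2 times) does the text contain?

2

Frequencies: although:5, watch:4, cry:4, short:2, close:2, minute:1, fall:1, them:1, begin:1, find:1, wood:1, writer:1, our:1, moon:1, call:1, what:1
Words with frequency 2: close, short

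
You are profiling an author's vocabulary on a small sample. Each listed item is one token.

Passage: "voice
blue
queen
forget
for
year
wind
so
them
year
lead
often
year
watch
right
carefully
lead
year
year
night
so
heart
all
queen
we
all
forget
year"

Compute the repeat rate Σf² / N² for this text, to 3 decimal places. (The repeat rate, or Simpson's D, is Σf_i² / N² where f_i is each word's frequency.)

Frequencies: year:6, queen:2, forget:2, so:2, lead:2, all:2, voice:1, blue:1, for:1, wind:1, them:1, often:1, watch:1, right:1, carefully:1, night:1, heart:1, we:1
Σf² = 68; N² = 784
Repeat rate = 68 / 784 = 0.087

0.087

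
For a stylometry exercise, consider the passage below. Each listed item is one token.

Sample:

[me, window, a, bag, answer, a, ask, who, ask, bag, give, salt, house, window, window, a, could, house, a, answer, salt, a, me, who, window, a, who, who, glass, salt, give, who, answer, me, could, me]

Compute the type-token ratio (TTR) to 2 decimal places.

0.33

N = 36 tokens, V = 12 types.
TTR = V / N = 12 / 36 = 0.33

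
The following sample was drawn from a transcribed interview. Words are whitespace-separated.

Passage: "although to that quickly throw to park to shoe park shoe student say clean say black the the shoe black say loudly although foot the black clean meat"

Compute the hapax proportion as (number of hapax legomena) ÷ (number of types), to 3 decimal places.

0.467

Frequencies: to:3, shoe:3, say:3, black:3, the:3, although:2, park:2, clean:2, that:1, quickly:1, throw:1, student:1, loudly:1, foot:1, meat:1
Hapax count = 7; type count = 15.
Ratio = 7 / 15 = 0.467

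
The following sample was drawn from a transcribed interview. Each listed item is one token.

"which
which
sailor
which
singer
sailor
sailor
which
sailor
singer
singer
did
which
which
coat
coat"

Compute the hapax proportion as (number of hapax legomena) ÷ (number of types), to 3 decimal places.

Frequencies: which:6, sailor:4, singer:3, coat:2, did:1
Hapax count = 1; type count = 5.
Ratio = 1 / 5 = 0.200

0.200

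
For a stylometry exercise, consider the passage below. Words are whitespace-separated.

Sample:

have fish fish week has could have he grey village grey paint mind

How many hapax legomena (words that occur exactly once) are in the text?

7

Frequencies: have:2, fish:2, grey:2, week:1, has:1, could:1, he:1, village:1, paint:1, mind:1
Hapax (freq=1): could, has, he, mind, paint, village, week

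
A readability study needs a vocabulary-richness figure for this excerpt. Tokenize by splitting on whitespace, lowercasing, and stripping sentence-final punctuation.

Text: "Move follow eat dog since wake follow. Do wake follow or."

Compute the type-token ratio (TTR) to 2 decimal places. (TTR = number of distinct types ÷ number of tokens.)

0.73

N = 11 tokens, V = 8 types.
TTR = V / N = 8 / 11 = 0.73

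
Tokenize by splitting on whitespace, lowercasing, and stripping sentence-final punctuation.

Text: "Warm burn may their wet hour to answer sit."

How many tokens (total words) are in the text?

9

Tokens: warm, burn, may, their, wet, hour, to, answer, sit
N = 9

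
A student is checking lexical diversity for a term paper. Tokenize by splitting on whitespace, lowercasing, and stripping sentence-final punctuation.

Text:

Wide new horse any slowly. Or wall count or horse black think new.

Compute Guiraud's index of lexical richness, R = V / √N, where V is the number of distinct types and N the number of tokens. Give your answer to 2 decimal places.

N = 13, V = 10.
√N = 3.605551
R = 10 / 3.605551 = 2.77

2.77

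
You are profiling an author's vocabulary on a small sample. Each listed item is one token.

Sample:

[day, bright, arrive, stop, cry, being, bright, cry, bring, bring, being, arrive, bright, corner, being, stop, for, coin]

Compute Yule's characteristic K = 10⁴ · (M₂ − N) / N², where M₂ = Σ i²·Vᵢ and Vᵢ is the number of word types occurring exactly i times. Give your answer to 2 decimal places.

Frequencies: bright:3, being:3, arrive:2, stop:2, cry:2, bring:2, day:1, corner:1, for:1, coin:1
N = 18. Frequency spectrum: V_1=4, V_2=4, V_3=2
M₂ = 1²·4 + 2²·4 + 3²·2 = 38
K = 10000 × (38 − 18) / 18² = 617.28

617.28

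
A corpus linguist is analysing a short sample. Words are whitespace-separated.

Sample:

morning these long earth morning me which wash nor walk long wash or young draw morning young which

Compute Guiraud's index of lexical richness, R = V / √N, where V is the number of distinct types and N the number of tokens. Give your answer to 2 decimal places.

2.83

N = 18, V = 12.
√N = 4.242641
R = 12 / 4.242641 = 2.83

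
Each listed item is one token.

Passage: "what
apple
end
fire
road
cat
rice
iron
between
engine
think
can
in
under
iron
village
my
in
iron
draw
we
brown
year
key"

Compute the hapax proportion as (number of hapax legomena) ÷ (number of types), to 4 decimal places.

0.9048

Frequencies: iron:3, in:2, what:1, apple:1, end:1, fire:1, road:1, cat:1, rice:1, between:1, engine:1, think:1, can:1, under:1, village:1, my:1, draw:1, we:1, brown:1, year:1, … (1 more, each freq 1)
Hapax count = 19; type count = 21.
Ratio = 19 / 21 = 0.9048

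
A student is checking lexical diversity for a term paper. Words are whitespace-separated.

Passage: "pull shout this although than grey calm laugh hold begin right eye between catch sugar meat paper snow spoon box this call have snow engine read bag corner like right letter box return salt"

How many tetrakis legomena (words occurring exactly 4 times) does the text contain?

Frequencies: this:2, right:2, snow:2, box:2, pull:1, shout:1, although:1, than:1, grey:1, calm:1, laugh:1, hold:1, begin:1, eye:1, between:1, catch:1, sugar:1, meat:1, paper:1, spoon:1, … (10 more, each freq 1)
Words with frequency 4: (none)

0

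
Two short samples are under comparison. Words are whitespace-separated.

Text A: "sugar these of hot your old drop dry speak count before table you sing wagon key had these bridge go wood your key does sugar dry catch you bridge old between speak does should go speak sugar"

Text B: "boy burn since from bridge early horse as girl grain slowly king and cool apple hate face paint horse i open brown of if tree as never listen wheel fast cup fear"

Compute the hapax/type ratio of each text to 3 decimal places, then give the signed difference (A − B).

A: hapax=13, V=24, ratio=0.542
B: hapax=28, V=30, ratio=0.933
Difference = 0.542 − 0.933 = -0.391

-0.391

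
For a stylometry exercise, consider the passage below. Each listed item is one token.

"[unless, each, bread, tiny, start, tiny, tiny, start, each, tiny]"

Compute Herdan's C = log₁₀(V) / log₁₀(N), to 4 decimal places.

0.6990

N = 10, V = 5.
log₁₀(V) = 0.698970, log₁₀(N) = 1.000000
C = 0.698970 / 1.000000 = 0.6990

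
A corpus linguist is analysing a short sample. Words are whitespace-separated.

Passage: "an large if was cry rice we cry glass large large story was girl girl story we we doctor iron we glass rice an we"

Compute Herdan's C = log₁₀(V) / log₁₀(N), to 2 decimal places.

N = 25, V = 12.
log₁₀(V) = 1.079181, log₁₀(N) = 1.397940
C = 1.079181 / 1.397940 = 0.77

0.77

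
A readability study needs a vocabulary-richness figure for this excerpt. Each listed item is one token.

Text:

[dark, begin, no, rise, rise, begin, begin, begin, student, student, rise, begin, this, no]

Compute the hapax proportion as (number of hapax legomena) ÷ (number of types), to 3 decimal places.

Frequencies: begin:5, rise:3, no:2, student:2, dark:1, this:1
Hapax count = 2; type count = 6.
Ratio = 2 / 6 = 0.333

0.333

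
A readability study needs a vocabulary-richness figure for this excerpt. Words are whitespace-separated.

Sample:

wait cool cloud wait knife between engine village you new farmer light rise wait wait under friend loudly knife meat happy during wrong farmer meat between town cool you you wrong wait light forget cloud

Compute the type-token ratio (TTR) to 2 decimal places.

0.60

N = 35 tokens, V = 21 types.
TTR = V / N = 21 / 35 = 0.60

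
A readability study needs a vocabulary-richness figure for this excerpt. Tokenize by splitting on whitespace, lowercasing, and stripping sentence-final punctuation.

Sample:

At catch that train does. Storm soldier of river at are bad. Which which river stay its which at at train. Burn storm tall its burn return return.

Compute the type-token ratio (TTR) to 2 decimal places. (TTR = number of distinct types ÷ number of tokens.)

N = 28 tokens, V = 17 types.
TTR = V / N = 17 / 28 = 0.61

0.61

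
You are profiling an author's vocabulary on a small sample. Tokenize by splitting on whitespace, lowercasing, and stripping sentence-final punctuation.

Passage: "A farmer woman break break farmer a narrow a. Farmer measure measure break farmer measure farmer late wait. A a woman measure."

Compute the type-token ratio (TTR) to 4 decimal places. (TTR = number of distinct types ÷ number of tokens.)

0.3636

N = 22 tokens, V = 8 types.
TTR = V / N = 8 / 22 = 0.3636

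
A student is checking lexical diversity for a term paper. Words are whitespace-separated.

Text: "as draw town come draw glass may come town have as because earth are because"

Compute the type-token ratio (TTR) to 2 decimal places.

N = 15 tokens, V = 10 types.
TTR = V / N = 10 / 15 = 0.67

0.67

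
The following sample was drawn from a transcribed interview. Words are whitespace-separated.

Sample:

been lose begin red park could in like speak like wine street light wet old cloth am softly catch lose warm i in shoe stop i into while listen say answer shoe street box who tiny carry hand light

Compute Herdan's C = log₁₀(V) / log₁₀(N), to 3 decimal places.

0.946

N = 39, V = 32.
log₁₀(V) = 1.505150, log₁₀(N) = 1.591065
C = 1.505150 / 1.591065 = 0.946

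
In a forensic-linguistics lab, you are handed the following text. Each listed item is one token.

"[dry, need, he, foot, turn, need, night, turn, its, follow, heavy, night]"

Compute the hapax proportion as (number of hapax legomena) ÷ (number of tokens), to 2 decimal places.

0.50

Frequencies: need:2, turn:2, night:2, dry:1, he:1, foot:1, its:1, follow:1, heavy:1
Hapax count = 6; token count = 12.
Ratio = 6 / 12 = 0.50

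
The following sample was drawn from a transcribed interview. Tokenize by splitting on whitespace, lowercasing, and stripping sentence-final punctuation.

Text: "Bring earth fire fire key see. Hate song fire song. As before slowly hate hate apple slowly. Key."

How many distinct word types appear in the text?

Distinct types: {apple, as, before, bring, earth, fire, hate, key, see, slowly, song}
V = 11

11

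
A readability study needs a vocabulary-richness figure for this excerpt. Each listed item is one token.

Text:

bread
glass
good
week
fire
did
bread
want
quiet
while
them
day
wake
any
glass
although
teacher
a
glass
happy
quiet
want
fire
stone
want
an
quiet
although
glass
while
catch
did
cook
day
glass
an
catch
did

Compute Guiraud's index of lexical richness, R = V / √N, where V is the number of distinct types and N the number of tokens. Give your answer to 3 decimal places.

3.407

N = 38, V = 21.
√N = 6.164414
R = 21 / 6.164414 = 3.407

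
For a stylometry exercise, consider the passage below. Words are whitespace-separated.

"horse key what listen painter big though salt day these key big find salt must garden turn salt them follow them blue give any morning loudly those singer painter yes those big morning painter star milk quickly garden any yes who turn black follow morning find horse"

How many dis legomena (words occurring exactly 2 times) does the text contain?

Frequencies: painter:3, big:3, salt:3, morning:3, horse:2, key:2, find:2, garden:2, turn:2, them:2, follow:2, any:2, those:2, yes:2, what:1, listen:1, though:1, day:1, these:1, must:1, … (9 more, each freq 1)
Words with frequency 2: any, find, follow, garden, horse, key, them, those, turn, yes

10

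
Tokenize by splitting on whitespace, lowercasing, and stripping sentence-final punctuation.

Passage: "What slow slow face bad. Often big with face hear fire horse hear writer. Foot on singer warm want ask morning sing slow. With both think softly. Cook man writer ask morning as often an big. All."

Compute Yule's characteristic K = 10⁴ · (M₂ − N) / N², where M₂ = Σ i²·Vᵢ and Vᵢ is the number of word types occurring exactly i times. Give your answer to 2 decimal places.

160.70

Frequencies: slow:3, face:2, often:2, big:2, with:2, hear:2, writer:2, ask:2, morning:2, what:1, bad:1, fire:1, horse:1, foot:1, on:1, singer:1, warm:1, want:1, sing:1, both:1, … (7 more, each freq 1)
N = 37. Frequency spectrum: V_1=18, V_2=8, V_3=1
M₂ = 1²·18 + 2²·8 + 3²·1 = 59
K = 10000 × (59 − 37) / 37² = 160.70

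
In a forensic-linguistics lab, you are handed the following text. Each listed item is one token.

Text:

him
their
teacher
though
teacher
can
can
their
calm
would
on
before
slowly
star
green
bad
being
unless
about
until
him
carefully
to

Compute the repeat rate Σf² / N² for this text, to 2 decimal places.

0.06

Frequencies: him:2, their:2, teacher:2, can:2, though:1, calm:1, would:1, on:1, before:1, slowly:1, star:1, green:1, bad:1, being:1, unless:1, about:1, until:1, carefully:1, to:1
Σf² = 31; N² = 529
Repeat rate = 31 / 529 = 0.06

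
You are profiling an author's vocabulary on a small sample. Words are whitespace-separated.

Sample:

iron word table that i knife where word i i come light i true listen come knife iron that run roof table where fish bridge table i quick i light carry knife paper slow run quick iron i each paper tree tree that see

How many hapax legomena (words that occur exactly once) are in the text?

9

Frequencies: i:7, iron:3, table:3, that:3, knife:3, word:2, where:2, come:2, light:2, run:2, quick:2, paper:2, tree:2, true:1, listen:1, roof:1, fish:1, bridge:1, carry:1, slow:1, … (2 more, each freq 1)
Hapax (freq=1): bridge, carry, each, fish, listen, roof, see, slow, true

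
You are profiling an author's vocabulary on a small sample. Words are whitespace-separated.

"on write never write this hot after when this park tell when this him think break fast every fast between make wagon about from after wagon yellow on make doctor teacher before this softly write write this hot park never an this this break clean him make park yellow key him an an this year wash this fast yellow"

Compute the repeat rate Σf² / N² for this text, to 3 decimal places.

Frequencies: this:9, write:4, park:3, him:3, fast:3, make:3, yellow:3, an:3, on:2, never:2, hot:2, after:2, when:2, break:2, wagon:2, tell:1, think:1, every:1, between:1, about:1, … (9 more, each freq 1)
Σf² = 193; N² = 3481
Repeat rate = 193 / 3481 = 0.055

0.055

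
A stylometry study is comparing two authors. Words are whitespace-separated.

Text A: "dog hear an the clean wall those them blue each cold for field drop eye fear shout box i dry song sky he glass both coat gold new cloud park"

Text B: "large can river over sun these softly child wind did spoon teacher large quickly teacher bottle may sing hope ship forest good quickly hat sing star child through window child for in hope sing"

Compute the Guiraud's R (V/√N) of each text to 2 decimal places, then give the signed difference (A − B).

A: V=30, N=30, R=5.48
B: V=26, N=34, R=4.46
Difference = 5.48 − 4.46 = 1.02

1.02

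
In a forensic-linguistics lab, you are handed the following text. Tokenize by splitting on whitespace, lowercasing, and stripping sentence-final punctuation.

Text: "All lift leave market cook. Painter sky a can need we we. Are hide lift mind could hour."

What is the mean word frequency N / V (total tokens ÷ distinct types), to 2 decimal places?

1.13

N = 18 tokens, V = 16 types.
Mean frequency = N / V = 18 / 16 = 1.13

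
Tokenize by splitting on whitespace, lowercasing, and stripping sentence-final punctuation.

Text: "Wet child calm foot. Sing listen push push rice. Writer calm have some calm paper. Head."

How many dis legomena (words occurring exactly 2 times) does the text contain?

Frequencies: calm:3, push:2, wet:1, child:1, foot:1, sing:1, listen:1, rice:1, writer:1, have:1, some:1, paper:1, head:1
Words with frequency 2: push

1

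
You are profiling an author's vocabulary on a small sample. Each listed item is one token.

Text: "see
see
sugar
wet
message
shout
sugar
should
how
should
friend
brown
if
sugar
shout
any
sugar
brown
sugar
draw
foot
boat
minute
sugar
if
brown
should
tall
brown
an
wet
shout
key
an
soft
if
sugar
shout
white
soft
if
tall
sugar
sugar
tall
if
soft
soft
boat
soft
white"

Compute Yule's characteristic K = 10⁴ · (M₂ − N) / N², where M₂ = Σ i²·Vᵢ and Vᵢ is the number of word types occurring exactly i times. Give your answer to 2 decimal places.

607.46

Frequencies: sugar:9, if:5, soft:5, shout:4, brown:4, should:3, tall:3, see:2, wet:2, boat:2, an:2, white:2, message:1, how:1, friend:1, any:1, draw:1, foot:1, minute:1, key:1
N = 51. Frequency spectrum: V_1=8, V_2=5, V_3=2, V_4=2, V_5=2, V_9=1
M₂ = 1²·8 + 2²·5 + 3²·2 + 4²·2 + 5²·2 + 9²·1 = 209
K = 10000 × (209 − 51) / 51² = 607.46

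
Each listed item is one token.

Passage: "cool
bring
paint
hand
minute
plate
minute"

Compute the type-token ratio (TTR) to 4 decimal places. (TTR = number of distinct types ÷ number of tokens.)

0.8571

N = 7 tokens, V = 6 types.
TTR = V / N = 6 / 7 = 0.8571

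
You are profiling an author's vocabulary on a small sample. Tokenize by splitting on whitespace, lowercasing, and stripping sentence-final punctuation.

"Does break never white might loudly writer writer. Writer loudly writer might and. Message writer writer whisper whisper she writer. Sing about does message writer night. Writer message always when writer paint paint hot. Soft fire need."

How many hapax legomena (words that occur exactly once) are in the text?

14

Frequencies: writer:10, message:3, does:2, might:2, loudly:2, whisper:2, paint:2, break:1, never:1, white:1, and:1, she:1, sing:1, about:1, night:1, always:1, when:1, hot:1, soft:1, fire:1, … (1 more, each freq 1)
Hapax (freq=1): about, always, and, break, fire, hot, need, never, night, she, sing, soft, when, white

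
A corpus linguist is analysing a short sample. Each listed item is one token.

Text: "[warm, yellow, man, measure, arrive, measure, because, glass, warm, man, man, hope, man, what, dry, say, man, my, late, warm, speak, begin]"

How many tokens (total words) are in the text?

22

Tokens: warm, yellow, man, measure, arrive, measure, because, glass, warm, man, man, hope, man, what, dry, say, man, my, late, warm, speak, begin
N = 22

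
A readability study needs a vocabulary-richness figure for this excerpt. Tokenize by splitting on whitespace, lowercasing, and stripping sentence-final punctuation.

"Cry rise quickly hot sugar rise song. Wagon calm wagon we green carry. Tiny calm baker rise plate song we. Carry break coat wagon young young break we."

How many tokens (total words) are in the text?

Tokens: cry, rise, quickly, hot, sugar, rise, song, wagon, calm, wagon, we, green, carry, tiny, calm, baker, rise, plate, song, we, carry, break, coat, wagon, young, young, break, we
N = 28

28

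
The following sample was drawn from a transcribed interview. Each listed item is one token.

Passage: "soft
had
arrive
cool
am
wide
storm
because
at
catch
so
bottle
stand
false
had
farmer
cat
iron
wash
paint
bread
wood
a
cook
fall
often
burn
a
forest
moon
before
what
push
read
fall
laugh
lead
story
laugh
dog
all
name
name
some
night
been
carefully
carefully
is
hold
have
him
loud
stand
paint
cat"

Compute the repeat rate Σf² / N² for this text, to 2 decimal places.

Frequencies: had:2, stand:2, cat:2, paint:2, a:2, fall:2, laugh:2, name:2, carefully:2, soft:1, arrive:1, cool:1, am:1, wide:1, storm:1, because:1, at:1, catch:1, so:1, bottle:1, … (27 more, each freq 1)
Σf² = 74; N² = 3136
Repeat rate = 74 / 3136 = 0.02

0.02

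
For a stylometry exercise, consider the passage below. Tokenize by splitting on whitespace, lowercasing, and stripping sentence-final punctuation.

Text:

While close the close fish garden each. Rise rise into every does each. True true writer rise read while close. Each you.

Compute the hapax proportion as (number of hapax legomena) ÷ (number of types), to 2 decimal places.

0.64

Frequencies: close:3, each:3, rise:3, while:2, true:2, the:1, fish:1, garden:1, into:1, every:1, does:1, writer:1, read:1, you:1
Hapax count = 9; type count = 14.
Ratio = 9 / 14 = 0.64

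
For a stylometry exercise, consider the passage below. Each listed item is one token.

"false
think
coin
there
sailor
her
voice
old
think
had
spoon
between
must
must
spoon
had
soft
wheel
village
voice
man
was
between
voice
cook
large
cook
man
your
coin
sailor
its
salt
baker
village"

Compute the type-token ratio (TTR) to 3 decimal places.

N = 35 tokens, V = 23 types.
TTR = V / N = 23 / 35 = 0.657

0.657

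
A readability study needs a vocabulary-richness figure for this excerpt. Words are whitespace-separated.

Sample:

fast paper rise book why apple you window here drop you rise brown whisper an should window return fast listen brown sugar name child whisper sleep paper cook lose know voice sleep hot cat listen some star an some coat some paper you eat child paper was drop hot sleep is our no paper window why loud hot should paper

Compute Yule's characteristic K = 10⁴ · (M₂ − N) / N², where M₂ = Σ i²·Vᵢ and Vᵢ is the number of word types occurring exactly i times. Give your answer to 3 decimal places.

Frequencies: paper:6, you:3, window:3, sleep:3, hot:3, some:3, fast:2, rise:2, why:2, drop:2, brown:2, whisper:2, an:2, should:2, listen:2, child:2, book:1, apple:1, here:1, return:1, … (15 more, each freq 1)
N = 60. Frequency spectrum: V_1=19, V_2=10, V_3=5, V_6=1
M₂ = 1²·19 + 2²·10 + 3²·5 + 6²·1 = 140
K = 10000 × (140 − 60) / 60² = 222.222

222.222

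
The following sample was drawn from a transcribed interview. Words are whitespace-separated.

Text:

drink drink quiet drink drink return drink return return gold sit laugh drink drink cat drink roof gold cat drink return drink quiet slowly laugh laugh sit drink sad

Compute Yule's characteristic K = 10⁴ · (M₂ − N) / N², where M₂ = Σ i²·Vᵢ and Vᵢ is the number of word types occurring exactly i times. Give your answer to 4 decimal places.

Frequencies: drink:11, return:4, laugh:3, quiet:2, gold:2, sit:2, cat:2, roof:1, slowly:1, sad:1
N = 29. Frequency spectrum: V_1=3, V_2=4, V_3=1, V_4=1, V_11=1
M₂ = 1²·3 + 2²·4 + 3²·1 + 4²·1 + 11²·1 = 165
K = 10000 × (165 − 29) / 29² = 1617.1225

1617.1225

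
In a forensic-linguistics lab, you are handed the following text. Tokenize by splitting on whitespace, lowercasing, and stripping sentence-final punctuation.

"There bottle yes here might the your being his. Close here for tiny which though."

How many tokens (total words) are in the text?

Tokens: there, bottle, yes, here, might, the, your, being, his, close, here, for, tiny, which, though
N = 15

15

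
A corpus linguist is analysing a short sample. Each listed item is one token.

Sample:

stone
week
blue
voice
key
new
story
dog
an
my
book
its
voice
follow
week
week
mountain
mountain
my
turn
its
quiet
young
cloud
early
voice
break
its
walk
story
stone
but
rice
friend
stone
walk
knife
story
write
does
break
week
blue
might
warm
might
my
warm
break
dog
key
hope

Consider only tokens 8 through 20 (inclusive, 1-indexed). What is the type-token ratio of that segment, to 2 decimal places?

Segment tokens 8–20: dog, an, my, book, its, voice, follow, week, week, mountain, mountain, my, turn
Segment N = 13, segment V = 10.
TTR = 10 / 13 = 0.77

0.77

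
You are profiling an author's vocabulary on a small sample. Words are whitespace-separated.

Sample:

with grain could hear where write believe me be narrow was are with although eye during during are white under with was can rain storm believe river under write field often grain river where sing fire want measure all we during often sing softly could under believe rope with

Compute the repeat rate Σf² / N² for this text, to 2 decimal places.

Frequencies: with:4, believe:3, during:3, under:3, grain:2, could:2, where:2, write:2, was:2, are:2, river:2, often:2, sing:2, hear:1, me:1, be:1, narrow:1, although:1, eye:1, white:1, … (11 more, each freq 1)
Σf² = 97; N² = 2401
Repeat rate = 97 / 2401 = 0.04

0.04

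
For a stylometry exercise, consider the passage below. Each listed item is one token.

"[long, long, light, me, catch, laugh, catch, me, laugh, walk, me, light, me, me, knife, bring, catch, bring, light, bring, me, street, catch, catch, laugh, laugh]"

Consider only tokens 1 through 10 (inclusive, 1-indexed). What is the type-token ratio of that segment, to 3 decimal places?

0.600

Segment tokens 1–10: long, long, light, me, catch, laugh, catch, me, laugh, walk
Segment N = 10, segment V = 6.
TTR = 6 / 10 = 0.600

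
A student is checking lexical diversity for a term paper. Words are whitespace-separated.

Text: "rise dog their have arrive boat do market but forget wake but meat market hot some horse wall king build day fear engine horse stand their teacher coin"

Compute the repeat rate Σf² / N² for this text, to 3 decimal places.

0.046

Frequencies: their:2, market:2, but:2, horse:2, rise:1, dog:1, have:1, arrive:1, boat:1, do:1, forget:1, wake:1, meat:1, hot:1, some:1, wall:1, king:1, build:1, day:1, fear:1, … (4 more, each freq 1)
Σf² = 36; N² = 784
Repeat rate = 36 / 784 = 0.046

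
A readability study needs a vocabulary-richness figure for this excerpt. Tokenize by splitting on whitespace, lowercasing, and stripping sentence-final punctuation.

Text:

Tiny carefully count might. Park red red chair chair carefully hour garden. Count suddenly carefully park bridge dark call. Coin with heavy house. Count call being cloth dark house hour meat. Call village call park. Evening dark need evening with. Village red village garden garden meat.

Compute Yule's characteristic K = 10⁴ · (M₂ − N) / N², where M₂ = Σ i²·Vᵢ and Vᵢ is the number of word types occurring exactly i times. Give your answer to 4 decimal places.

311.9093

Frequencies: call:4, carefully:3, count:3, park:3, red:3, garden:3, dark:3, village:3, chair:2, hour:2, with:2, house:2, meat:2, evening:2, tiny:1, might:1, suddenly:1, bridge:1, coin:1, heavy:1, … (3 more, each freq 1)
N = 46. Frequency spectrum: V_1=9, V_2=6, V_3=7, V_4=1
M₂ = 1²·9 + 2²·6 + 3²·7 + 4²·1 = 112
K = 10000 × (112 − 46) / 46² = 311.9093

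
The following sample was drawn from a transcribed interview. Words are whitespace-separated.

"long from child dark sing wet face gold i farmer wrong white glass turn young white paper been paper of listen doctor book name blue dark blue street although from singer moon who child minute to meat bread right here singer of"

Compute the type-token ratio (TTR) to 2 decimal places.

N = 42 tokens, V = 34 types.
TTR = V / N = 34 / 42 = 0.81

0.81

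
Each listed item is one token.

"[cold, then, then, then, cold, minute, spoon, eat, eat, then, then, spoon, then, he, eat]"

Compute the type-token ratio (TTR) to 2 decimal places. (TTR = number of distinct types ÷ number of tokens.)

N = 15 tokens, V = 6 types.
TTR = V / N = 6 / 15 = 0.40

0.40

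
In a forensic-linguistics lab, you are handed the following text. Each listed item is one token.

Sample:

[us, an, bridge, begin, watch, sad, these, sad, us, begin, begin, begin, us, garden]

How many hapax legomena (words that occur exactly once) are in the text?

Frequencies: begin:4, us:3, sad:2, an:1, bridge:1, watch:1, these:1, garden:1
Hapax (freq=1): an, bridge, garden, these, watch

5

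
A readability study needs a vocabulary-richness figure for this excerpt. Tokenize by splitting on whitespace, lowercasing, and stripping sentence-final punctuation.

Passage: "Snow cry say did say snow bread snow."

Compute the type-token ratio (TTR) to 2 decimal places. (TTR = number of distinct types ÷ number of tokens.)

0.63

N = 8 tokens, V = 5 types.
TTR = V / N = 5 / 8 = 0.63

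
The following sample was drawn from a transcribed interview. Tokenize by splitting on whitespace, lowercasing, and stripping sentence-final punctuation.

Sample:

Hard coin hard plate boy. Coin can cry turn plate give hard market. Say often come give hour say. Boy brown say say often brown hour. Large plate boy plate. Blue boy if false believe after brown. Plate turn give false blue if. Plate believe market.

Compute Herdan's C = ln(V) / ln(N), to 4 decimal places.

0.7825

N = 46, V = 20.
ln(V) = 2.995732, ln(N) = 3.828641
C = 2.995732 / 3.828641 = 0.7825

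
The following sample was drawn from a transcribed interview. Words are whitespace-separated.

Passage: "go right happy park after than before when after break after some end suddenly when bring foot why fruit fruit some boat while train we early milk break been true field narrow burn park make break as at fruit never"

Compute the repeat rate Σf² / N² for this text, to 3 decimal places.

0.040

Frequencies: after:3, break:3, fruit:3, park:2, when:2, some:2, go:1, right:1, happy:1, than:1, before:1, end:1, suddenly:1, bring:1, foot:1, why:1, boat:1, while:1, train:1, we:1, … (11 more, each freq 1)
Σf² = 64; N² = 1600
Repeat rate = 64 / 1600 = 0.040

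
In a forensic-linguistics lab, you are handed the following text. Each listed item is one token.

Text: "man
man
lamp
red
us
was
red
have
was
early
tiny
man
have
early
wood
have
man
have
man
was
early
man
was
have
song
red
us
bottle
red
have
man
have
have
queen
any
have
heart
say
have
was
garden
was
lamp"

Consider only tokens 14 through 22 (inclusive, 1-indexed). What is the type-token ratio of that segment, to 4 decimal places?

0.5556

Segment tokens 14–22: early, wood, have, man, have, man, was, early, man
Segment N = 9, segment V = 5.
TTR = 5 / 9 = 0.5556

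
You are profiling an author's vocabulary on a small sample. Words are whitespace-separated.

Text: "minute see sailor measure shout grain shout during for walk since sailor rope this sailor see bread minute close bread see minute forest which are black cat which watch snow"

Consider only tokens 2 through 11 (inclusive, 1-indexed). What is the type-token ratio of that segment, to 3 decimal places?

0.900

Segment tokens 2–11: see, sailor, measure, shout, grain, shout, during, for, walk, since
Segment N = 10, segment V = 9.
TTR = 9 / 10 = 0.900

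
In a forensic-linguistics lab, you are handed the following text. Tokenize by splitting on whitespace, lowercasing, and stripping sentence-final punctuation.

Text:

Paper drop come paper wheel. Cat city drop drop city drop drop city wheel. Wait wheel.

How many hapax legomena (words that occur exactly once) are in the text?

3

Frequencies: drop:5, wheel:3, city:3, paper:2, come:1, cat:1, wait:1
Hapax (freq=1): cat, come, wait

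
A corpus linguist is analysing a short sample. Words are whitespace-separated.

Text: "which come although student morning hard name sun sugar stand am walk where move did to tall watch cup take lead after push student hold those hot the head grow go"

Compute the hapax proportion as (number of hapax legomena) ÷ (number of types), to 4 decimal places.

0.9667

Frequencies: student:2, which:1, come:1, although:1, morning:1, hard:1, name:1, sun:1, sugar:1, stand:1, am:1, walk:1, where:1, move:1, did:1, to:1, tall:1, watch:1, cup:1, take:1, … (10 more, each freq 1)
Hapax count = 29; type count = 30.
Ratio = 29 / 30 = 0.9667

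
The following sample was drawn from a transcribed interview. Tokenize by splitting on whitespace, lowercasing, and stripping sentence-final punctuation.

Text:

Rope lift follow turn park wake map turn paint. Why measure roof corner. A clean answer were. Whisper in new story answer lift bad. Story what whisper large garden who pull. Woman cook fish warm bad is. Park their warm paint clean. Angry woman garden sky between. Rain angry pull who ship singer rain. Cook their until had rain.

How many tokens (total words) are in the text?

59

Tokens: rope, lift, follow, turn, park, wake, map, turn, paint, why, measure, roof, corner, a, clean, answer, were, whisper, in, new, story, answer, lift, bad, story, what, whisper, large, garden, who, pull, woman, cook, fish, warm, bad, is, park, their, warm, paint, clean, angry, woman, garden, sky, between, rain, angry, pull, who, ship, singer, rain, cook, their, until, had, rain
N = 59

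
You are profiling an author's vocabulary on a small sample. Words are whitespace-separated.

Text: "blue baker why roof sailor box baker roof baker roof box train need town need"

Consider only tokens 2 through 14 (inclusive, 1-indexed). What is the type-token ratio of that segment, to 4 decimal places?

0.6154

Segment tokens 2–14: baker, why, roof, sailor, box, baker, roof, baker, roof, box, train, need, town
Segment N = 13, segment V = 8.
TTR = 8 / 13 = 0.6154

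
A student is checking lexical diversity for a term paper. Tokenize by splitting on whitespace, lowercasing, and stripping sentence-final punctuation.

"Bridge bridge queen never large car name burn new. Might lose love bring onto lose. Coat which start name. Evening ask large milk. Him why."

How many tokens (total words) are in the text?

Tokens: bridge, bridge, queen, never, large, car, name, burn, new, might, lose, love, bring, onto, lose, coat, which, start, name, evening, ask, large, milk, him, why
N = 25

25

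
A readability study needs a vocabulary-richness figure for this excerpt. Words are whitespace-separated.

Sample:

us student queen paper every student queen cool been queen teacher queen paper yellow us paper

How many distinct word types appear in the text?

Distinct types: {been, cool, every, paper, queen, student, teacher, us, yellow}
V = 9

9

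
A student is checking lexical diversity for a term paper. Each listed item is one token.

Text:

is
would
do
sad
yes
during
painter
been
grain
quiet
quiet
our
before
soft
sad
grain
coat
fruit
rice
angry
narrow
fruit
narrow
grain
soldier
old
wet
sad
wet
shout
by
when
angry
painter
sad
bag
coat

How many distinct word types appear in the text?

25

Distinct types: {angry, bag, been, before, by, coat, do, during, fruit, grain, is, narrow, old, our, painter, quiet, rice, sad, shout, soft, soldier, wet, when, would, yes}
V = 25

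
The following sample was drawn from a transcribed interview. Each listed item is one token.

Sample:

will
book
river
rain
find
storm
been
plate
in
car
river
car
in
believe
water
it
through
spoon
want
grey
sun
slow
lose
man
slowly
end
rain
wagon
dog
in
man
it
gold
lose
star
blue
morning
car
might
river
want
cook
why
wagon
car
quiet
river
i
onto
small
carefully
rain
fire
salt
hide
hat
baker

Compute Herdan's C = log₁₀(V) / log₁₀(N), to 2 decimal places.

N = 57, V = 42.
log₁₀(V) = 1.623249, log₁₀(N) = 1.755875
C = 1.623249 / 1.755875 = 0.92

0.92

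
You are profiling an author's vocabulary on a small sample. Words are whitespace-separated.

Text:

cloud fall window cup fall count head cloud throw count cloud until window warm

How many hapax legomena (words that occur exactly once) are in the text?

5

Frequencies: cloud:3, fall:2, window:2, count:2, cup:1, head:1, throw:1, until:1, warm:1
Hapax (freq=1): cup, head, throw, until, warm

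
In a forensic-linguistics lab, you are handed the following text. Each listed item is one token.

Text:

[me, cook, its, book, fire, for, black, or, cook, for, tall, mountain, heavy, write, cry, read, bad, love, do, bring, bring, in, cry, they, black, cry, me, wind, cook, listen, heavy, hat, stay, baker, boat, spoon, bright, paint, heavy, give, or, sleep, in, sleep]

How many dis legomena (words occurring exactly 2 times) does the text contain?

Frequencies: cook:3, heavy:3, cry:3, me:2, for:2, black:2, or:2, bring:2, in:2, sleep:2, its:1, book:1, fire:1, tall:1, mountain:1, write:1, read:1, bad:1, love:1, do:1, … (11 more, each freq 1)
Words with frequency 2: black, bring, for, in, me, or, sleep

7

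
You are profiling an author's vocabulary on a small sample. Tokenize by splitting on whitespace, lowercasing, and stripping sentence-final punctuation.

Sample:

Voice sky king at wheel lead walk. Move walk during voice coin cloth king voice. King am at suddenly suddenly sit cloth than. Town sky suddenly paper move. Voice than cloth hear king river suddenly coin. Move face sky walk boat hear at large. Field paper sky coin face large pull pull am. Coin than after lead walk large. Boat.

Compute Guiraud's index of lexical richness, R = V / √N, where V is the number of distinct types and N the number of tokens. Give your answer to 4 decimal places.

N = 60, V = 25.
√N = 7.745967
R = 25 / 7.745967 = 3.2275

3.2275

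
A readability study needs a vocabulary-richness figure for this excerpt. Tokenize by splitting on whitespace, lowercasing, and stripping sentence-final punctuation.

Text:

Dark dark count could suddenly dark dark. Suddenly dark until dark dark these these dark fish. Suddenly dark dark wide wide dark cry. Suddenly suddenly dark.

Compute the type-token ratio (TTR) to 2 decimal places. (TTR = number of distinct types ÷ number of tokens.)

N = 26 tokens, V = 9 types.
TTR = V / N = 9 / 26 = 0.35

0.35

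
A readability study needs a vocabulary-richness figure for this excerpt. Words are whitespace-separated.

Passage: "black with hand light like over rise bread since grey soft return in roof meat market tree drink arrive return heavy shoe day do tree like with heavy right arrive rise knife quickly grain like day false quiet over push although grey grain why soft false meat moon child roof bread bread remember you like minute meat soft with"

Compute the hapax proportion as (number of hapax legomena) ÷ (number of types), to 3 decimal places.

Frequencies: like:4, with:3, bread:3, soft:3, meat:3, over:2, rise:2, grey:2, return:2, roof:2, tree:2, arrive:2, heavy:2, day:2, grain:2, false:2, black:1, hand:1, light:1, since:1, … (17 more, each freq 1)
Hapax count = 21; type count = 37.
Ratio = 21 / 37 = 0.568

0.568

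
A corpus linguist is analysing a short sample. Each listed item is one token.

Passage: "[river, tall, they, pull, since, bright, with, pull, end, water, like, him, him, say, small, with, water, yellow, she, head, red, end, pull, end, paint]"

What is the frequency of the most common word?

Frequencies: pull:3, end:3, with:2, water:2, him:2, river:1, tall:1, they:1, since:1, bright:1, like:1, say:1, small:1, yellow:1, she:1, head:1, red:1, paint:1
Most common: 'pull' with frequency 3.

3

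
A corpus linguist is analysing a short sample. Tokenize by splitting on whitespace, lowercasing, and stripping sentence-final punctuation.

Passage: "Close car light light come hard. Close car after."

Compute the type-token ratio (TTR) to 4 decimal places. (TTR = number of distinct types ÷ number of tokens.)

0.6667

N = 9 tokens, V = 6 types.
TTR = V / N = 6 / 9 = 0.6667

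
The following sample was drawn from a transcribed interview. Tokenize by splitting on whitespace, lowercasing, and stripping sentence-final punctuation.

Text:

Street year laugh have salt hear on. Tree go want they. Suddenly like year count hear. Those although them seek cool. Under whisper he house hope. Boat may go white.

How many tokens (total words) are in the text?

30

Tokens: street, year, laugh, have, salt, hear, on, tree, go, want, they, suddenly, like, year, count, hear, those, although, them, seek, cool, under, whisper, he, house, hope, boat, may, go, white
N = 30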